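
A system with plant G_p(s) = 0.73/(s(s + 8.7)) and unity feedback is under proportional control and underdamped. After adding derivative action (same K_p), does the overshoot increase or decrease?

decrease

With PD the characteristic equation becomes s² + (a + K·K_d)s + K·K_p = 0; the damping term grows, ζ rises, overshoot falls.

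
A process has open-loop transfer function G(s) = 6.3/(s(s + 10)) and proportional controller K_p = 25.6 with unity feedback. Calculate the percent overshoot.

The closed-loop denominator s² + 10s + 161.3 gives ω_n = √161.3 = 12.7 and ζ = 10/(2ω_n) = 0.3937.
%OS = 100·exp(−πζ/√(1−ζ²)) = 100·exp(−π·0.3937/√0.845) = 26%.

26%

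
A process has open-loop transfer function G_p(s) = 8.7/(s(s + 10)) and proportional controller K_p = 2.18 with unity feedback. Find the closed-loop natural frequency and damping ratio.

With unity feedback the closed-loop characteristic equation is s² + 10s + 2.18·8.7 = s² + 10s + 18.97 = 0.
Matching s² + 2ζω_n s + ω_n²: ω_n = √18.97 = 4.355 rad/s and 2ζω_n = 10, so ζ = 10/(2·4.355) = 1.15.

ω_n = 4.35 rad/s, ζ = 1.15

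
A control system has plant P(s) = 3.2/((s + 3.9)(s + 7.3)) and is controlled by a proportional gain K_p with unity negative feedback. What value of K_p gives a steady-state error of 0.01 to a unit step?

The loop is type 0, so e_ss(step) = 1/(1 + K_pos) with K_pos = K_p·P(0).
P(0) = 0.1124. Require 1/(1 + K_p·0.1124) = 0.01, so 1 + 0.1124·K_p = 100.
K_p = (100 − 1)/0.1124 = 881.

K_p = 881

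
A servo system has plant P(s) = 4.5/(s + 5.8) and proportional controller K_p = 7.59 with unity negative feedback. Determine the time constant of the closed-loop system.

τ = 0.025 s

Closed-loop transfer function: T(s) = K_p·P(s)/(1 + K_p·P(s)) = 34.16/(s + 5.8 + 34.16) = 34.16/(s + 39.95).
Time constant τ = 1/39.95 = 0.025 s.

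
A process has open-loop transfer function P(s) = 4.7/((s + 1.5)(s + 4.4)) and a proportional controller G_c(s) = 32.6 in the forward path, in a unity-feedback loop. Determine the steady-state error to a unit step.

The loop is type 0. Static position error constant K_pos = G_c(0)·P(0) = 32.6·0.7121 = 23.22.
Steady-state error to a unit step: e_ss = 1/(1+K_pos) = 1/24.22 = 0.0413.

0.0413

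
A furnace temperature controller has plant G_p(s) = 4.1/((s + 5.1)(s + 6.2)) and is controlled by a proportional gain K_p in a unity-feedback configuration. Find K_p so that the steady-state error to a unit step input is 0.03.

K_p = 249

Steady-state error for a unit step on this type-0 loop is 1/(1 + K_p·G_p(0)).
G_p(0) = 0.1297. Require 1/(1 + K_p·0.1297) = 0.03, so 1 + 0.1297·K_p = 33.33.
K_p = (33.33 − 1)/0.1297 = 249.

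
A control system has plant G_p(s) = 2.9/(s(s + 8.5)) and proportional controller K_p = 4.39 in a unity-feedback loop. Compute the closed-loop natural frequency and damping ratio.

The closed-loop denominator is s(s+8.5) + 4.39·2.9 = s² + 8.5s + 12.73.
So ω_n² = 12.73 ⇒ ω_n = 3.568 rad/s, and ζ = 8.5/(2ω_n) = 1.19.

ω_n = 3.57 rad/s, ζ = 1.19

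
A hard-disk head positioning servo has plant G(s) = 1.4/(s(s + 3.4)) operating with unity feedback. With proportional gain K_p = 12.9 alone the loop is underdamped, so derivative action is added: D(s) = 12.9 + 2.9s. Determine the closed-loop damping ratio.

Forward path: (12.9 + 2.9s)·1.4/(s(s+3.4)). The closed-loop characteristic equation is s² + (3.4 + 1.4·2.9)s + 1.4·12.9 = 0.
That is s² + 7.46s + 18.06 = 0, so ω_n = 4.25 rad/s and ζ = 7.46/(2·4.25) = 0.8777.

ζ = 0.878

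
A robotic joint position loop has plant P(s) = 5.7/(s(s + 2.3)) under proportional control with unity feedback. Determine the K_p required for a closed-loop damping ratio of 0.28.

K_p = 2.96

Closed-loop characteristic equation: s² + 2.3s + K_p·5.7 = 0.
So ω_n = √(5.7K_p) and 2ζω_n = 2.3, giving ζ = 2.3/(2√(5.7K_p)).
Setting ζ = 0.28: √(5.7K_p) = 2.3/(2·0.28) = 4.107, so K_p = 16.87/5.7 = 2.96.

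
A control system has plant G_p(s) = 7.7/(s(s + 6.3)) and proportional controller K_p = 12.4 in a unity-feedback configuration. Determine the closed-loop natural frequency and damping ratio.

ω_n = 9.77 rad/s, ζ = 0.322

With unity feedback the closed-loop characteristic equation is s² + 6.3s + 12.4·7.7 = s² + 6.3s + 95.48 = 0.
So ω_n² = 95.48 ⇒ ω_n = 9.771 rad/s, and ζ = 6.3/(2ω_n) = 0.322.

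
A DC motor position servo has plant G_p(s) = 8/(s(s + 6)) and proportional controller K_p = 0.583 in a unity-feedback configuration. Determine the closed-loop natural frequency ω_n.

1 + K_p·G_p(s) = 0 gives s² + 6s + 4.664 = 0.
So ω_n² = 4.664 ⇒ ω_n = 2.16 rad/s, and ζ = 6/(2ω_n) = 1.39.

ω_n = 2.16 rad/s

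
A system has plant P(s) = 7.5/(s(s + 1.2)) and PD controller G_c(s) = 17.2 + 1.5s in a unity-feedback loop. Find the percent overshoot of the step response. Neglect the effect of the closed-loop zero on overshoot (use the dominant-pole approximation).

12.8%

Forward path: (17.2 + 1.5s)·7.5/(s(s+1.2)). The closed-loop characteristic equation is s² + (1.2 + 7.5·1.5)s + 7.5·17.2 = 0.
That is s² + 12.45s + 129 = 0, so ω_n = 11.36 rad/s and ζ = 12.45/(2·11.36) = 0.5481.
%OS = 100·exp(−πζ/√(1−ζ²)) = 12.8%.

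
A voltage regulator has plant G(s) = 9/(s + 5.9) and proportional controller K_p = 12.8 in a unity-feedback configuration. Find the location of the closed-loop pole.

s = -121.1

Closed-loop transfer function: T(s) = K_p·G(s)/(1 + K_p·G(s)) = 115.2/(s + 5.9 + 115.2) = 115.2/(s + 121.1).
The closed-loop pole is at s = −121.1.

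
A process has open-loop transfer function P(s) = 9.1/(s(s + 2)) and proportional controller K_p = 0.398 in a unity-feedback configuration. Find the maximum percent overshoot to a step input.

14.4%

Closed-loop characteristic equation: s² + 2s + 3.622 = 0, so ω_n = 1.903 rad/s and ζ = 2/(2·1.903) = 0.5255.
%OS = 100·exp(−πζ/√(1−ζ²)) = 100·exp(−π·0.5255/√0.7239) = 14.4%.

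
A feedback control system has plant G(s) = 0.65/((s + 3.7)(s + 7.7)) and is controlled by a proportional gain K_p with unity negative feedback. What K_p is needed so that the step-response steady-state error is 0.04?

K_p = 1050

The loop is type 0, so e_ss(step) = 1/(1 + K_pos) with K_pos = K_p·G(0).
G(0) = 0.02282. Require 1/(1 + K_p·0.02282) = 0.04, so 1 + 0.02282·K_p = 25.
K_p = (25 − 1)/0.02282 = 1050.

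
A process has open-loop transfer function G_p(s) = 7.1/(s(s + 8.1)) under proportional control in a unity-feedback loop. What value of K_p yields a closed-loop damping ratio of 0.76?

Closed-loop characteristic equation: s² + 8.1s + K_p·7.1 = 0.
So ω_n = √(7.1K_p) and 2ζω_n = 8.1, giving ζ = 8.1/(2√(7.1K_p)).
Setting ζ = 0.76: √(7.1K_p) = 8.1/(2·0.76) = 5.329, so K_p = 28.4/7.1 = 4.

K_p = 4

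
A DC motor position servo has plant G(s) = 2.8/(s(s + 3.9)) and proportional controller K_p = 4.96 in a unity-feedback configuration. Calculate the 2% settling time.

Closed-loop characteristic equation: s² + 3.9s + 13.89 = 0, so ω_n = 3.727 rad/s and ζ = 3.9/(2·3.727) = 0.5233.
2% settling time T_s ≈ 4/(ζω_n) = 4/1.95 = 2.05 s.

T_s ≈ 2.05 s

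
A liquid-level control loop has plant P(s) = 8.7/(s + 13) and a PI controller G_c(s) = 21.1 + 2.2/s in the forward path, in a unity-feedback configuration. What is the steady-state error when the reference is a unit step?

0

The open loop G_c(s)P(s) has a pole at the origin (type 1), so the static position error constant is infinite and e_ss = 1/(1+∞) = 0.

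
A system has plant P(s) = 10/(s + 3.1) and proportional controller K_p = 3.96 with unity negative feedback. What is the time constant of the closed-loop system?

Closed-loop transfer function: T(s) = K_p·P(s)/(1 + K_p·P(s)) = 39.6/(s + 3.1 + 39.6) = 39.6/(s + 42.7).
Time constant τ = 1/42.7 = 0.0234 s.

τ = 0.0234 s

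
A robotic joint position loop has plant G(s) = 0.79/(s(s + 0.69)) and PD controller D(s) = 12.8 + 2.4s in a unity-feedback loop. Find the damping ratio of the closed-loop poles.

Forward path: (12.8 + 2.4s)·0.79/(s(s+0.69)). The closed-loop characteristic equation is s² + (0.69 + 0.79·2.4)s + 0.79·12.8 = 0.
That is s² + 2.586s + 10.11 = 0, so ω_n = 3.18 rad/s and ζ = 2.586/(2·3.18) = 0.4066.

ζ = 0.407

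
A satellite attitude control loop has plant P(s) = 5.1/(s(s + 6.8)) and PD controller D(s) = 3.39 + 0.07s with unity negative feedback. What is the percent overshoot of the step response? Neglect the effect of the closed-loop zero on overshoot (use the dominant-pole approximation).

0.494%

Forward path: (3.39 + 0.07s)·5.1/(s(s+6.8)). The closed-loop characteristic equation is s² + (6.8 + 5.1·0.07)s + 5.1·3.39 = 0.
That is s² + 7.157s + 17.29 = 0, so ω_n = 4.158 rad/s and ζ = 7.157/(2·4.158) = 0.8606.
%OS = 100·exp(−πζ/√(1−ζ²)) = 0.494%.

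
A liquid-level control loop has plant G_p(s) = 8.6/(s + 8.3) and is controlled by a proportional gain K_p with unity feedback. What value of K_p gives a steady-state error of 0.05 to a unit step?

Steady-state error for a unit step on this type-0 loop is 1/(1 + K_p·G_p(0)).
G_p(0) = 1.036. Require 1/(1 + K_p·1.036) = 0.05, so 1 + 1.036·K_p = 20.
K_p = (20 − 1)/1.036 = 18.3.

K_p = 18.3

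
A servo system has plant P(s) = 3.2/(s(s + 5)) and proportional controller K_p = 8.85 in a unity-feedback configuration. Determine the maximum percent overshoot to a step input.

18.8%

Closed-loop characteristic equation: s² + 5s + 28.32 = 0, so ω_n = 5.322 rad/s and ζ = 5/(2·5.322) = 0.4698.
%OS = 100·exp(−πζ/√(1−ζ²)) = 100·exp(−π·0.4698/√0.7793) = 18.8%.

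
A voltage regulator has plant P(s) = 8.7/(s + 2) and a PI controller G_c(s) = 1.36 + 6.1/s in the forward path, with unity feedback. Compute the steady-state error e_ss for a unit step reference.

The open loop G_c(s)P(s) has a pole at the origin (type 1), so the static position error constant is infinite and e_ss = 1/(1+∞) = 0.

0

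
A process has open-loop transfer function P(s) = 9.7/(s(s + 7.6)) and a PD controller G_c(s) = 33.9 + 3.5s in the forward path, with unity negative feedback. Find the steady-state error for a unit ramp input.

The loop has one pole at the origin (type 1). Velocity error constant K_v = lim_{s→0} s·G_c(s)P(s) = 33.9·9.7/7.6 = 43.27.
Steady-state error to a unit ramp: e_ss = 1/K_v = 0.0231.

0.0231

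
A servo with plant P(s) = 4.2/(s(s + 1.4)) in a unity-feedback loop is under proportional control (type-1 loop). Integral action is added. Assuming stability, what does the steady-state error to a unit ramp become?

The integrator raises the loop to type 2, so K_v → ∞ and e_ss to a ramp is zero.

0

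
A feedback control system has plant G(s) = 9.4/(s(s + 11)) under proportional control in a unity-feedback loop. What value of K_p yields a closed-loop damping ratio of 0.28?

K_p = 41

Closed-loop characteristic equation: s² + 11s + K_p·9.4 = 0.
So ω_n = √(9.4K_p) and 2ζω_n = 11, giving ζ = 11/(2√(9.4K_p)).
Setting ζ = 0.28: √(9.4K_p) = 11/(2·0.28) = 19.64, so K_p = 385.8/9.4 = 41.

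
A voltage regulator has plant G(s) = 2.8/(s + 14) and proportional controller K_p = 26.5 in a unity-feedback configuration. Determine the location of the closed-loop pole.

Closed-loop transfer function: T(s) = K_p·G(s)/(1 + K_p·G(s)) = 74.2/(s + 14 + 74.2) = 74.2/(s + 88.2).
The closed-loop pole is at s = −88.2.

s = -88.2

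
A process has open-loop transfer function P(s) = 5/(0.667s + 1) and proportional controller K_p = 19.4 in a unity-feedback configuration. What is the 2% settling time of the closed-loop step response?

T_s ≈ 0.0272 s

Closed loop: T(s) = K_p·P/(1+K_p·P) = 97/(0.667s + 1 + 97), with pole at s = −(1 + 97)/0.667 = −146.9.
τ = 1/146.9 = 0.006806 s, so 2% settling time ≈ 4τ = 0.0272 s.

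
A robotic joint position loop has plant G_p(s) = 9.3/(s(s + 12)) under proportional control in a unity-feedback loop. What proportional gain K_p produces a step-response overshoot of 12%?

From %OS = 100·exp(−πζ/√(1−ζ²)) = 12%, ζ = −ln(0.12)/√(π²+ln²(0.12)) = 0.5594.
Characteristic equation s² + 12s + 9.3K_p = 0 gives ζ = 12/(2√(9.3K_p)).
Setting ζ = 0.5594: √(9.3K_p) = 12/(2·0.5594) = 10.73, so K_p = 115/9.3 = 12.4.

K_p = 12.4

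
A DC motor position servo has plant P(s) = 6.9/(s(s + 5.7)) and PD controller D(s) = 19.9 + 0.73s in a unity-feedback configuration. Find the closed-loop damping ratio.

Forward path: (19.9 + 0.73s)·6.9/(s(s+5.7)). The closed-loop characteristic equation is s² + (5.7 + 6.9·0.73)s + 6.9·19.9 = 0.
That is s² + 10.74s + 137.3 = 0, so ω_n = 11.72 rad/s and ζ = 10.74/(2·11.72) = 0.4581.

ζ = 0.458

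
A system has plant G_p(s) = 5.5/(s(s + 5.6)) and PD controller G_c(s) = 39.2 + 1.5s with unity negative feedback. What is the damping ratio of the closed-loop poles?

ζ = 0.472

Forward path: (39.2 + 1.5s)·5.5/(s(s+5.6)). The closed-loop characteristic equation is s² + (5.6 + 5.5·1.5)s + 5.5·39.2 = 0.
That is s² + 13.85s + 215.6 = 0, so ω_n = 14.68 rad/s and ζ = 13.85/(2·14.68) = 0.4716.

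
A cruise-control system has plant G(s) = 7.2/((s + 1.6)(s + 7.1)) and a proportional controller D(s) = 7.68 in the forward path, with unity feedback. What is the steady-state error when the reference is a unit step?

The loop is type 0. Static position error constant K_pos = D(0)·G(0) = 7.68·0.6338 = 4.868.
Steady-state error to a unit step: e_ss = 1/(1+K_pos) = 1/5.868 = 0.17.

0.17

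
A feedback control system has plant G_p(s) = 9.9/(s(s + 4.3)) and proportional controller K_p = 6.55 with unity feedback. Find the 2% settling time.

T_s ≈ 1.86 s

From 1 + K_pG_p(s) = 0: s² + 4.3s + 64.84 = 0 ⇒ ω_n = 8.053, ζ = 0.267.
2% settling time T_s ≈ 4/(ζω_n) = 4/2.15 = 1.86 s.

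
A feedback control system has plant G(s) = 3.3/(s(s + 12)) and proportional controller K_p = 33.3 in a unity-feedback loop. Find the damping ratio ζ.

ζ = 0.572

The closed-loop denominator is s(s+12) + 33.3·3.3 = s² + 12s + 109.9.
So ω_n² = 109.9 ⇒ ω_n = 10.48 rad/s, and ζ = 12/(2ω_n) = 0.572.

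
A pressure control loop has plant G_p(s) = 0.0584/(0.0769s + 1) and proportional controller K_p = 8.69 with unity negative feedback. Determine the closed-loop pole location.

s = -19.6

Closed loop: T(s) = K_p·G_p/(1+K_p·G_p) = 0.5075/(0.0769s + 1 + 0.5075), with pole at s = −(1 + 0.5075)/0.0769 = −19.6.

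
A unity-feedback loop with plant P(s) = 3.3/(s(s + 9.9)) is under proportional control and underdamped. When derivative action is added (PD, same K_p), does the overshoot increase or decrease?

decrease

The derivative term adds K·K_d to the s-coefficient of the characteristic equation, raising 2ζω_n while ω_n is unchanged; ζ increases, so overshoot decreases.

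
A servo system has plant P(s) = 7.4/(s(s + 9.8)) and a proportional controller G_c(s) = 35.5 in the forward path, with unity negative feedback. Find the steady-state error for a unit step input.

The open loop G_c(s)P(s) has a pole at the origin (type 1), so the static position error constant is infinite and e_ss = 1/(1+∞) = 0.

0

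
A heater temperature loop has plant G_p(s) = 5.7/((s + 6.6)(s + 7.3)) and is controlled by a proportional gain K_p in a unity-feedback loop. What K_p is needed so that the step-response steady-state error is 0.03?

The loop is type 0, so e_ss(step) = 1/(1 + K_pos) with K_pos = K_p·G_p(0).
G_p(0) = 0.1183. Require 1/(1 + K_p·0.1183) = 0.03, so 1 + 0.1183·K_p = 33.33.
K_p = (33.33 − 1)/0.1183 = 273.

K_p = 273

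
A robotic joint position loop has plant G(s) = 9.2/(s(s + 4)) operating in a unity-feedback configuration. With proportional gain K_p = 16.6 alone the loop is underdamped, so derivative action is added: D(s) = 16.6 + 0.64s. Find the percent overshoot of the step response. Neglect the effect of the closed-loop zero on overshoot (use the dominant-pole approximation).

25.4%

Forward path: (16.6 + 0.64s)·9.2/(s(s+4)). The closed-loop characteristic equation is s² + (4 + 9.2·0.64)s + 9.2·16.6 = 0.
That is s² + 9.888s + 152.7 = 0, so ω_n = 12.36 rad/s and ζ = 9.888/(2·12.36) = 0.4001.
%OS = 100·exp(−πζ/√(1−ζ²)) = 25.4%.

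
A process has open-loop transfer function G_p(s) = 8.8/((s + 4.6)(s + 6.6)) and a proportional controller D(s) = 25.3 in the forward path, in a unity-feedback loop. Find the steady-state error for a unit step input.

0.12

The loop is type 0. Static position error constant K_pos = D(0)·G_p(0) = 25.3·0.2899 = 7.333.
Steady-state error to a unit step: e_ss = 1/(1+K_pos) = 1/8.333 = 0.12.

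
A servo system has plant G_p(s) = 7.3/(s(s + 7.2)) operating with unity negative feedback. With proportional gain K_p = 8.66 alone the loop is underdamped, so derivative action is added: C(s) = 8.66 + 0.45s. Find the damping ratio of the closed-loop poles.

Forward path: (8.66 + 0.45s)·7.3/(s(s+7.2)). The closed-loop characteristic equation is s² + (7.2 + 7.3·0.45)s + 7.3·8.66 = 0.
That is s² + 10.48s + 63.22 = 0, so ω_n = 7.951 rad/s and ζ = 10.48/(2·7.951) = 0.6594.

ζ = 0.659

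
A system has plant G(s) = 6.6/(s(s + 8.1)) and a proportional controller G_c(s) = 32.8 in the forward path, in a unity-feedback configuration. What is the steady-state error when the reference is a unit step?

0

The open loop G_c(s)G(s) has a pole at the origin (type 1), so the static position error constant is infinite and e_ss = 1/(1+∞) = 0.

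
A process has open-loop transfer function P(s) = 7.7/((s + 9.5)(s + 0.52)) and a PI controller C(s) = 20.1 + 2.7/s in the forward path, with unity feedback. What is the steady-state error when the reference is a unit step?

The open loop C(s)P(s) has a pole at the origin (type 1), so the static position error constant is infinite and e_ss = 1/(1+∞) = 0.

0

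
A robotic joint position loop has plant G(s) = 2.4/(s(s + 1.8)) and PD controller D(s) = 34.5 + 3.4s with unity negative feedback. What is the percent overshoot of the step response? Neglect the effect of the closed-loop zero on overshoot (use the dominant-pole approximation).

12.8%

Forward path: (34.5 + 3.4s)·2.4/(s(s+1.8)). The closed-loop characteristic equation is s² + (1.8 + 2.4·3.4)s + 2.4·34.5 = 0.
That is s² + 9.96s + 82.8 = 0, so ω_n = 9.099 rad/s and ζ = 9.96/(2·9.099) = 0.5473.
%OS = 100·exp(−πζ/√(1−ζ²)) = 12.8%.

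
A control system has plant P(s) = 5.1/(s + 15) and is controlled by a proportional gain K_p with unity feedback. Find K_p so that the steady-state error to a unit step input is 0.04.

For a type-0 loop with proportional control, e_ss = 1/(1 + K_p·P(0)).
P(0) = 0.34. Require 1/(1 + K_p·0.34) = 0.04, so 1 + 0.34·K_p = 25.
K_p = (25 − 1)/0.34 = 70.6.

K_p = 70.6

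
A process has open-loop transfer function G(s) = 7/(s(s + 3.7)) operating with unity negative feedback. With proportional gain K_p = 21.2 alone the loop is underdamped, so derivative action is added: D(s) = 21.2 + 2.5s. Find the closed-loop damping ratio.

ζ = 0.87

Forward path: (21.2 + 2.5s)·7/(s(s+3.7)). The closed-loop characteristic equation is s² + (3.7 + 7·2.5)s + 7·21.2 = 0.
That is s² + 21.2s + 148.4 = 0, so ω_n = 12.18 rad/s and ζ = 21.2/(2·12.18) = 0.8701.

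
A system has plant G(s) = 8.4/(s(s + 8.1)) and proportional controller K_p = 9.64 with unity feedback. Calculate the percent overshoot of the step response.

From 1 + K_pG(s) = 0: s² + 8.1s + 80.98 = 0 ⇒ ω_n = 8.999, ζ = 0.4501.
%OS = 100·exp(−πζ/√(1−ζ²)) = 100·exp(−π·0.4501/√0.7974) = 20.5%.

20.5%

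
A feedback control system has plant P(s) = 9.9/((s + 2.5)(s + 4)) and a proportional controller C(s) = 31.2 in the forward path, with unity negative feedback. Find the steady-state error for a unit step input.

The loop is type 0. Static position error constant K_pos = C(0)·P(0) = 31.2·0.99 = 30.89.
Steady-state error to a unit step: e_ss = 1/(1+K_pos) = 1/31.89 = 0.0314.

0.0314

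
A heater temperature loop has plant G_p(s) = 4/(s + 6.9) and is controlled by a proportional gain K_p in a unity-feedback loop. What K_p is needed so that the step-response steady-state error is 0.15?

Steady-state error for a unit step on this type-0 loop is 1/(1 + K_p·G_p(0)).
G_p(0) = 0.5797. Require 1/(1 + K_p·0.5797) = 0.15, so 1 + 0.5797·K_p = 6.667.
K_p = (6.667 − 1)/0.5797 = 9.78.

K_p = 9.78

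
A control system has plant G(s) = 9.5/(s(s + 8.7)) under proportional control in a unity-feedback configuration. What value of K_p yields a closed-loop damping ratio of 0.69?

Closed-loop characteristic equation: s² + 8.7s + K_p·9.5 = 0.
So ω_n = √(9.5K_p) and 2ζω_n = 8.7, giving ζ = 8.7/(2√(9.5K_p)).
Setting ζ = 0.69: √(9.5K_p) = 8.7/(2·0.69) = 6.304, so K_p = 39.74/9.5 = 4.18.

K_p = 4.18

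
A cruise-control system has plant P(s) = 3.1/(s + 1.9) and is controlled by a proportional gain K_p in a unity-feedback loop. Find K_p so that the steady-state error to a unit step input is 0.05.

K_p = 11.6

The loop is type 0, so e_ss(step) = 1/(1 + K_pos) with K_pos = K_p·P(0).
P(0) = 1.632. Require 1/(1 + K_p·1.632) = 0.05, so 1 + 1.632·K_p = 20.
K_p = (20 − 1)/1.632 = 11.6.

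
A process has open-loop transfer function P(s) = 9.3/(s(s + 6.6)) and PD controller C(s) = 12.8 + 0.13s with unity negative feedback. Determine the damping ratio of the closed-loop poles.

Forward path: (12.8 + 0.13s)·9.3/(s(s+6.6)). The closed-loop characteristic equation is s² + (6.6 + 9.3·0.13)s + 9.3·12.8 = 0.
That is s² + 7.809s + 119 = 0, so ω_n = 10.91 rad/s and ζ = 7.809/(2·10.91) = 0.3579.

ζ = 0.358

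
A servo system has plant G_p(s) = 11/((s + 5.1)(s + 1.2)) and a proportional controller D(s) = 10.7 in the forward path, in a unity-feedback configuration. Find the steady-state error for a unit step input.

The loop is type 0. Static position error constant K_pos = D(0)·G_p(0) = 10.7·1.797 = 19.23.
Steady-state error to a unit step: e_ss = 1/(1+K_pos) = 1/20.23 = 0.0494.

0.0494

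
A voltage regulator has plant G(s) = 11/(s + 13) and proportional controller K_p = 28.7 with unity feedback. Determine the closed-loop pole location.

s = -328.7

Closed-loop transfer function: T(s) = K_p·G(s)/(1 + K_p·G(s)) = 315.7/(s + 13 + 315.7) = 315.7/(s + 328.7).
The closed-loop pole is at s = −328.7.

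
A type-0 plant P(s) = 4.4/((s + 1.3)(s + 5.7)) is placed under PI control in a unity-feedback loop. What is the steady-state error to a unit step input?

0

The PI controller's integrator makes the forward path type 1, so e_ss to a step is zero.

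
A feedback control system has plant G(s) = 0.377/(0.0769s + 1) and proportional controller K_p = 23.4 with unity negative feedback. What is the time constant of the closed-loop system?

Closed loop: T(s) = K_p·G/(1+K_p·G) = 8.822/(0.0769s + 1 + 8.822), with pole at s = −(1 + 8.822)/0.0769 = −127.7.
Closed-loop time constant τ = 1/127.7 = 0.00783 s.

τ = 0.00783 s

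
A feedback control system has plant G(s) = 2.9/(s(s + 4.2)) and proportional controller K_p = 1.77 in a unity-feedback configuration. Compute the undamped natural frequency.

1 + K_p·G(s) = 0 gives s² + 4.2s + 5.133 = 0.
So ω_n² = 5.133 ⇒ ω_n = 2.266 rad/s, and ζ = 4.2/(2ω_n) = 0.927.

ω_n = 2.27 rad/s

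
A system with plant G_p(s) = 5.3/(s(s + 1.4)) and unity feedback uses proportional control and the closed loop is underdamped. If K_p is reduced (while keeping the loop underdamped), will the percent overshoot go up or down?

ζ = 1.4/(2√(5.3K_p)) rises as K_p falls; higher damping means less overshoot.

decrease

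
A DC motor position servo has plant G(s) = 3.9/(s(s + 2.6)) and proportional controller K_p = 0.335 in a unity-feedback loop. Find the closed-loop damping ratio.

With unity feedback the closed-loop characteristic equation is s² + 2.6s + 0.335·3.9 = s² + 2.6s + 1.306 = 0.
Matching s² + 2ζω_n s + ω_n²: ω_n = √1.306 = 1.143 rad/s and 2ζω_n = 2.6, so ζ = 2.6/(2·1.143) = 1.14.

ζ = 1.14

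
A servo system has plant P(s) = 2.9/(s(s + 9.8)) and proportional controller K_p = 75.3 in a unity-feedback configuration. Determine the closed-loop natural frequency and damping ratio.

With unity feedback the closed-loop characteristic equation is s² + 9.8s + 75.3·2.9 = s² + 9.8s + 218.4 = 0.
Matching s² + 2ζω_n s + ω_n²: ω_n = √218.4 = 14.78 rad/s and 2ζω_n = 9.8, so ζ = 9.8/(2·14.78) = 0.332.

ω_n = 14.8 rad/s, ζ = 0.332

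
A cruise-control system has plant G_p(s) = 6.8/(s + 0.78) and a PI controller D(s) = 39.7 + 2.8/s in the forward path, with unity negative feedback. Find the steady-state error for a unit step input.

0

The open loop D(s)G_p(s) has a pole at the origin (type 1), so the static position error constant is infinite and e_ss = 1/(1+∞) = 0.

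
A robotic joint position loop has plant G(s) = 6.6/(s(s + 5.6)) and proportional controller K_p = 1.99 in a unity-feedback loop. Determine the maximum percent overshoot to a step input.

The closed-loop denominator s² + 5.6s + 13.13 gives ω_n = √13.13 = 3.624 and ζ = 5.6/(2ω_n) = 0.7726.
%OS = 100·exp(−πζ/√(1−ζ²)) = 100·exp(−π·0.7726/√0.4031) = 2.19%.

2.19%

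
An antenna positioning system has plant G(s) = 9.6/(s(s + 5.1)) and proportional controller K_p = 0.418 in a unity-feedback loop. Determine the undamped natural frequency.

1 + K_p·G(s) = 0 gives s² + 5.1s + 4.013 = 0.
So ω_n² = 4.013 ⇒ ω_n = 2.003 rad/s, and ζ = 5.1/(2ω_n) = 1.27.

ω_n = 2 rad/s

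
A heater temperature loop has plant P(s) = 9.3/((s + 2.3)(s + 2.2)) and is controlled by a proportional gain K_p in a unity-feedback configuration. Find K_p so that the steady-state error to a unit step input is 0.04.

Steady-state error for a unit step on this type-0 loop is 1/(1 + K_p·P(0)).
P(0) = 1.838. Require 1/(1 + K_p·1.838) = 0.04, so 1 + 1.838·K_p = 25.
K_p = (25 − 1)/1.838 = 13.1.

K_p = 13.1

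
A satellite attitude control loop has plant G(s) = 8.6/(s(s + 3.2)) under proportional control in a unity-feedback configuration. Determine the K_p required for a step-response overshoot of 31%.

K_p = 2.44

From %OS = 100·exp(−πζ/√(1−ζ²)) = 31%, ζ = −ln(0.31)/√(π²+ln²(0.31)) = 0.3493.
Characteristic equation s² + 3.2s + 8.6K_p = 0 gives ζ = 3.2/(2√(8.6K_p)).
Setting ζ = 0.3493: √(8.6K_p) = 3.2/(2·0.3493) = 4.58, so K_p = 20.98/8.6 = 2.44.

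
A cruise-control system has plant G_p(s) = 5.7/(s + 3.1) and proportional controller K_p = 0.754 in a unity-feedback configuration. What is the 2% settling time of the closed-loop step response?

T_s ≈ 0.541 s

Closed-loop transfer function: T(s) = K_p·G_p(s)/(1 + K_p·G_p(s)) = 4.298/(s + 3.1 + 4.298) = 4.298/(s + 7.398).
Time constant τ = 1/7.398 = 0.1352 s, so the 2% settling time is about 4τ = 0.541 s.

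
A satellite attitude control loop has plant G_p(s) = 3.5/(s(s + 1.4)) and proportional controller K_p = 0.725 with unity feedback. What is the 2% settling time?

T_s ≈ 5.71 s

From 1 + K_pG_p(s) = 0: s² + 1.4s + 2.538 = 0 ⇒ ω_n = 1.593, ζ = 0.4394.
2% settling time T_s ≈ 4/(ζω_n) = 4/0.7 = 5.71 s.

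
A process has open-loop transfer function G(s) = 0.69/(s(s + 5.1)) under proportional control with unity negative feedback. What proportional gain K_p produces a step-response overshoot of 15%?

K_p = 35.3

From %OS = 100·exp(−πζ/√(1−ζ²)) = 15%, ζ = −ln(0.15)/√(π²+ln²(0.15)) = 0.5169.
Characteristic equation s² + 5.1s + 0.69K_p = 0 gives ζ = 5.1/(2√(0.69K_p)).
Setting ζ = 0.5169: √(0.69K_p) = 5.1/(2·0.5169) = 4.933, so K_p = 24.33/0.69 = 35.3.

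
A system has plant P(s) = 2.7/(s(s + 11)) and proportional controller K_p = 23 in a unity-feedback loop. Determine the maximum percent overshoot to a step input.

Closed-loop characteristic equation: s² + 11s + 62.1 = 0, so ω_n = 7.88 rad/s and ζ = 11/(2·7.88) = 0.6979.
%OS = 100·exp(−πζ/√(1−ζ²)) = 100·exp(−π·0.6979/√0.5129) = 4.68%.

4.68%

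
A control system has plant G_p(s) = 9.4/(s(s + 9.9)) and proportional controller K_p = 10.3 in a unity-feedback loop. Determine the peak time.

T_p = 0.369 s

The closed-loop denominator s² + 9.9s + 96.82 gives ω_n = √96.82 = 9.84 and ζ = 9.9/(2ω_n) = 0.5031.
Damped frequency ω_d = ω_n√(1−ζ²) = 8.504 rad/s, so peak time T_p = π/ω_d = 0.369 s.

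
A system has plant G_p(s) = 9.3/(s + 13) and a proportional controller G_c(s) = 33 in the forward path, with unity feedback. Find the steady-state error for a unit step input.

The loop is type 0. Static position error constant K_pos = G_c(0)·G_p(0) = 33·0.7154 = 23.61.
Steady-state error to a unit step: e_ss = 1/(1+K_pos) = 1/24.61 = 0.0406.

0.0406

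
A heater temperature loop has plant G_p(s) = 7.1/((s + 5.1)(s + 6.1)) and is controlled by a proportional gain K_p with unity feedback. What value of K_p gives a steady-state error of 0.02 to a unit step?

K_p = 215

The loop is type 0, so e_ss(step) = 1/(1 + K_pos) with K_pos = K_p·G_p(0).
G_p(0) = 0.2282. Require 1/(1 + K_p·0.2282) = 0.02, so 1 + 0.2282·K_p = 50.
K_p = (50 − 1)/0.2282 = 215.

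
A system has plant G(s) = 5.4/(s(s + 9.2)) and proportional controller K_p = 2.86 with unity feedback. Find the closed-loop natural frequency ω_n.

ω_n = 3.93 rad/s

With unity feedback the closed-loop characteristic equation is s² + 9.2s + 2.86·5.4 = s² + 9.2s + 15.44 = 0.
Matching s² + 2ζω_n s + ω_n²: ω_n = √15.44 = 3.93 rad/s and 2ζω_n = 9.2, so ζ = 9.2/(2·3.93) = 1.17.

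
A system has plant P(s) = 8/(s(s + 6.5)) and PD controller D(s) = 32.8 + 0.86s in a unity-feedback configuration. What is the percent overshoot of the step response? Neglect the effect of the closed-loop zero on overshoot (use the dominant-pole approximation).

24.1%

Forward path: (32.8 + 0.86s)·8/(s(s+6.5)). The closed-loop characteristic equation is s² + (6.5 + 8·0.86)s + 8·32.8 = 0.
That is s² + 13.38s + 262.4 = 0, so ω_n = 16.2 rad/s and ζ = 13.38/(2·16.2) = 0.413.
%OS = 100·exp(−πζ/√(1−ζ²)) = 24.1%.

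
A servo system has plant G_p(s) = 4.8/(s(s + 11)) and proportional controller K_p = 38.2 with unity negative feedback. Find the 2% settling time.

From 1 + K_pG_p(s) = 0: s² + 11s + 183.4 = 0 ⇒ ω_n = 13.54, ζ = 0.4062.
2% settling time T_s ≈ 4/(ζω_n) = 4/5.5 = 0.727 s.

T_s ≈ 0.727 s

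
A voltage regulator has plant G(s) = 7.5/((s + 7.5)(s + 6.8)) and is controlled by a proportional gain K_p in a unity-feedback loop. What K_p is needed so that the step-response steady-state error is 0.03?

K_p = 220

Steady-state error for a unit step on this type-0 loop is 1/(1 + K_p·G(0)).
G(0) = 0.1471. Require 1/(1 + K_p·0.1471) = 0.03, so 1 + 0.1471·K_p = 33.33.
K_p = (33.33 − 1)/0.1471 = 220.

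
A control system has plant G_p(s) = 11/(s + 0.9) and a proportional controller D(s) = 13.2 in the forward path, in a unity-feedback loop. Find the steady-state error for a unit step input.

The loop is type 0. Static position error constant K_pos = D(0)·G_p(0) = 13.2·12.22 = 161.3.
Steady-state error to a unit step: e_ss = 1/(1+K_pos) = 1/162.3 = 0.00616.

0.00616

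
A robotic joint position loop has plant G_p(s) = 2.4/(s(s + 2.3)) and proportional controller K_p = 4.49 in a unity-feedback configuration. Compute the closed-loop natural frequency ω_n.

The closed-loop denominator is s(s+2.3) + 4.49·2.4 = s² + 2.3s + 10.78.
So ω_n² = 10.78 ⇒ ω_n = 3.283 rad/s, and ζ = 2.3/(2ω_n) = 0.35.

ω_n = 3.28 rad/s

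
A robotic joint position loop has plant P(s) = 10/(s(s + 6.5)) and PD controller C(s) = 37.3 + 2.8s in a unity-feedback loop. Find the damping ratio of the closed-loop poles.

Forward path: (37.3 + 2.8s)·10/(s(s+6.5)). The closed-loop characteristic equation is s² + (6.5 + 10·2.8)s + 10·37.3 = 0.
That is s² + 34.5s + 373 = 0, so ω_n = 19.31 rad/s and ζ = 34.5/(2·19.31) = 0.8932.

ζ = 0.893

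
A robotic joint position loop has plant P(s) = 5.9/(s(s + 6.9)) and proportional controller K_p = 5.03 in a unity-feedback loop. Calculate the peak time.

From 1 + K_pP(s) = 0: s² + 6.9s + 29.68 = 0 ⇒ ω_n = 5.448, ζ = 0.6333.
Damped frequency ω_d = ω_n√(1−ζ²) = 4.216 rad/s, so peak time T_p = π/ω_d = 0.745 s.

T_p = 0.745 s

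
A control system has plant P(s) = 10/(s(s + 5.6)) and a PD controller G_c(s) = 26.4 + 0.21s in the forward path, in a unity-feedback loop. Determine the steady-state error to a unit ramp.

The loop has one pole at the origin (type 1). Velocity error constant K_v = lim_{s→0} s·G_c(s)P(s) = 26.4·10/5.6 = 47.14.
Steady-state error to a unit ramp: e_ss = 1/K_v = 0.0212.

0.0212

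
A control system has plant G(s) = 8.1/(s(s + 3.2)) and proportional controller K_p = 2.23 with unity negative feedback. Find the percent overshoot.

Closed-loop characteristic equation: s² + 3.2s + 18.06 = 0, so ω_n = 4.25 rad/s and ζ = 3.2/(2·4.25) = 0.3765.
%OS = 100·exp(−πζ/√(1−ζ²)) = 100·exp(−π·0.3765/√0.8583) = 27.9%.

27.9%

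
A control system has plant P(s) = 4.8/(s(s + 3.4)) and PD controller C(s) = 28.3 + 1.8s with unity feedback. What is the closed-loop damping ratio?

ζ = 0.517

Forward path: (28.3 + 1.8s)·4.8/(s(s+3.4)). The closed-loop characteristic equation is s² + (3.4 + 4.8·1.8)s + 4.8·28.3 = 0.
That is s² + 12.04s + 135.8 = 0, so ω_n = 11.66 rad/s and ζ = 12.04/(2·11.66) = 0.5165.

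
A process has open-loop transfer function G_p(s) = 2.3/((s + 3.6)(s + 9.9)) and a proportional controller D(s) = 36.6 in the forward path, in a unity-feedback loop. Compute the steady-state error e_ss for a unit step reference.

0.297

The loop is type 0. Static position error constant K_pos = D(0)·G_p(0) = 36.6·0.06453 = 2.362.
Steady-state error to a unit step: e_ss = 1/(1+K_pos) = 1/3.362 = 0.297.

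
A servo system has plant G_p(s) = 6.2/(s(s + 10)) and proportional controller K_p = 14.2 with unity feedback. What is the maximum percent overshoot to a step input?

13.8%

From 1 + K_pG_p(s) = 0: s² + 10s + 88.04 = 0 ⇒ ω_n = 9.383, ζ = 0.5329.
%OS = 100·exp(−πζ/√(1−ζ²)) = 100·exp(−π·0.5329/√0.716) = 13.8%.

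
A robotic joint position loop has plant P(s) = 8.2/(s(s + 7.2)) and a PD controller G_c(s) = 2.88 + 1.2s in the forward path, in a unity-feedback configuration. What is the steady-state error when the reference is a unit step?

The open loop G_c(s)P(s) has a pole at the origin (type 1), so the static position error constant is infinite and e_ss = 1/(1+∞) = 0.

0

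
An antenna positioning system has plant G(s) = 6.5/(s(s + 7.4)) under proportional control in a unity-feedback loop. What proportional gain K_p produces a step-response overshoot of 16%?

K_p = 8.3

From %OS = 100·exp(−πζ/√(1−ζ²)) = 16%, ζ = −ln(0.16)/√(π²+ln²(0.16)) = 0.5039.
Characteristic equation s² + 7.4s + 6.5K_p = 0 gives ζ = 7.4/(2√(6.5K_p)).
Setting ζ = 0.5039: √(6.5K_p) = 7.4/(2·0.5039) = 7.343, so K_p = 53.92/6.5 = 8.3.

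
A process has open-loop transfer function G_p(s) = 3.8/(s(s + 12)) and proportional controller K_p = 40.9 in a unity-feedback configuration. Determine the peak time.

T_p = 0.287 s

The closed-loop denominator s² + 12s + 155.4 gives ω_n = √155.4 = 12.47 and ζ = 12/(2ω_n) = 0.4813.
Damped frequency ω_d = ω_n√(1−ζ²) = 10.93 rad/s, so peak time T_p = π/ω_d = 0.287 s.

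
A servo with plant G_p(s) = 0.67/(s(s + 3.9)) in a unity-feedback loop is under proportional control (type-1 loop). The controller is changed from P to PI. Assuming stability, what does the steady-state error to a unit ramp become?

The integrator raises the loop to type 2, so K_v → ∞ and e_ss to a ramp is zero.

0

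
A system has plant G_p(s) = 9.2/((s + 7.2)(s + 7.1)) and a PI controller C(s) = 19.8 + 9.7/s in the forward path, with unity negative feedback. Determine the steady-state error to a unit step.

0

The open loop C(s)G_p(s) has a pole at the origin (type 1), so the static position error constant is infinite and e_ss = 1/(1+∞) = 0.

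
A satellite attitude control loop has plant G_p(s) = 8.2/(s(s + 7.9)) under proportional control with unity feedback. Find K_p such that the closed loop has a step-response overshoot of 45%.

K_p = 31.4

From %OS = 100·exp(−πζ/√(1−ζ²)) = 45%, ζ = −ln(0.45)/√(π²+ln²(0.45)) = 0.2463.
Characteristic equation s² + 7.9s + 8.2K_p = 0 gives ζ = 7.9/(2√(8.2K_p)).
Setting ζ = 0.2463: √(8.2K_p) = 7.9/(2·0.2463) = 16.03, so K_p = 257.1/8.2 = 31.4.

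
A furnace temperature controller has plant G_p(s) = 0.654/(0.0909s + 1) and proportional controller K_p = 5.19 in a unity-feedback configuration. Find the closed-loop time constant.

τ = 0.0207 s

Closed loop: T(s) = K_p·G_p/(1+K_p·G_p) = 3.394/(0.0909s + 1 + 3.394), with pole at s = −(1 + 3.394)/0.0909 = −48.34.
Closed-loop time constant τ = 1/48.34 = 0.0207 s.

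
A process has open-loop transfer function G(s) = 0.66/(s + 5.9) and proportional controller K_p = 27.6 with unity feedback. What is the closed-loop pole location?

Closed-loop transfer function: T(s) = K_p·G(s)/(1 + K_p·G(s)) = 18.22/(s + 5.9 + 18.22) = 18.22/(s + 24.12).
The closed-loop pole is at s = −24.12.

s = -24.12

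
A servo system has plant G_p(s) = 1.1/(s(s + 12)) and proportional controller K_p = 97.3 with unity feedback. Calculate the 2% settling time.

From 1 + K_pG_p(s) = 0: s² + 12s + 107 = 0 ⇒ ω_n = 10.35, ζ = 0.58.
2% settling time T_s ≈ 4/(ζω_n) = 4/6 = 0.667 s.

T_s ≈ 0.667 s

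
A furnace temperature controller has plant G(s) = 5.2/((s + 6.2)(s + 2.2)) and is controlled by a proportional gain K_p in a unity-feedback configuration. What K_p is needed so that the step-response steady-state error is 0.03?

The loop is type 0, so e_ss(step) = 1/(1 + K_pos) with K_pos = K_p·G(0).
G(0) = 0.3812. Require 1/(1 + K_p·0.3812) = 0.03, so 1 + 0.3812·K_p = 33.33.
K_p = (33.33 − 1)/0.3812 = 84.8.

K_p = 84.8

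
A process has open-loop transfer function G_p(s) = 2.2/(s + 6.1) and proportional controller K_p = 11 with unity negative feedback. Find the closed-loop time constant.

Closed-loop transfer function: T(s) = K_p·G_p(s)/(1 + K_p·G_p(s)) = 24.2/(s + 6.1 + 24.2) = 24.2/(s + 30.3).
Time constant τ = 1/30.3 = 0.033 s.

τ = 0.033 s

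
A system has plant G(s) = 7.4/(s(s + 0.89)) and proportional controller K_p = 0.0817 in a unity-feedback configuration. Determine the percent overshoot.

Closed-loop characteristic equation: s² + 0.89s + 0.6046 = 0, so ω_n = 0.7775 rad/s and ζ = 0.89/(2·0.7775) = 0.5723.
%OS = 100·exp(−πζ/√(1−ζ²)) = 100·exp(−π·0.5723/√0.6725) = 11.2%.

11.2%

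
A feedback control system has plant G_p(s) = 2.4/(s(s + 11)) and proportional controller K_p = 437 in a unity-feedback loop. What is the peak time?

T_p = 0.0984 s

Closed-loop characteristic equation: s² + 11s + 1049 = 0, so ω_n = 32.39 rad/s and ζ = 11/(2·32.39) = 0.1698.
Damped frequency ω_d = ω_n√(1−ζ²) = 31.91 rad/s, so peak time T_p = π/ω_d = 0.0984 s.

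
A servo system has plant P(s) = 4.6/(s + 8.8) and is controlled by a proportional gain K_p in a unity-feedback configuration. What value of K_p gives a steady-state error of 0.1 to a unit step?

K_p = 17.2

For a type-0 loop with proportional control, e_ss = 1/(1 + K_p·P(0)).
P(0) = 0.5227. Require 1/(1 + K_p·0.5227) = 0.1, so 1 + 0.5227·K_p = 10.
K_p = (10 − 1)/0.5227 = 17.2.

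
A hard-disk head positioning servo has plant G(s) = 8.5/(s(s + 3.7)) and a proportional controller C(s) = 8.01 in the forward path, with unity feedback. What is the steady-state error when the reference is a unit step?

0

The open loop C(s)G(s) has a pole at the origin (type 1), so the static position error constant is infinite and e_ss = 1/(1+∞) = 0.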